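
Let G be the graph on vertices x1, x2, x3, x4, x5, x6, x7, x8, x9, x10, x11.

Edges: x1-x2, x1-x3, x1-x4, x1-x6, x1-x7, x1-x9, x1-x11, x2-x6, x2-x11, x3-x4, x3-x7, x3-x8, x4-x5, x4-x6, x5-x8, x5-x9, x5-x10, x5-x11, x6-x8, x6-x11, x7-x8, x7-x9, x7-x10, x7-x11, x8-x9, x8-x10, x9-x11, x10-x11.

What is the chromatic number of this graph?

4

x1, x7, x9, x11 are mutually adjacent (a clique of size 4), so at least 4 colors are needed.
4 colors suffice: x1=2, x2=4, x3=4, x4=1, x5=2, x6=3, x7=3, x8=1, x9=4, x10=4, x11=1. Each edge has distinct colors on its endpoints.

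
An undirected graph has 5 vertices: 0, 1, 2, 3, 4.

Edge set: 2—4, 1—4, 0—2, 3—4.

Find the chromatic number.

2

3 and 4 are adjacent, so at least 2 colors are needed.
2 colors suffice: color red → {0, 4}; color blue → {1, 2, 3}. No two adjacent vertices share a color.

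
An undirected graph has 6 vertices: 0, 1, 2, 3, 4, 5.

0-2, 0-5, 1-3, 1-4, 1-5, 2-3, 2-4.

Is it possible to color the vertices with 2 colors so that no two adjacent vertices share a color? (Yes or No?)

The cycle 2-4-1-5-0-2 has odd length 5, so it cannot be 2-colored; at least 3 colors are needed.
So 2 colors are not enough.

No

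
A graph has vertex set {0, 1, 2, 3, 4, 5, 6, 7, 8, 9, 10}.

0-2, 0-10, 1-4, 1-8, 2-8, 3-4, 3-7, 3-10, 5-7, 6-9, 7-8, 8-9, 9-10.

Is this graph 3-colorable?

The chromatic number is 3. The cycle 4-3-7-8-1-4 has odd length 5, so it cannot be 2-colored; at least 3 colors are needed.
3 colors suffice: 0=a, 1=b, 2=b, 3=a, 4=c, 5=a, 6=a, 7=b, 8=a, 9=b, 10=c.
That is already a proper 3-coloring.

Yes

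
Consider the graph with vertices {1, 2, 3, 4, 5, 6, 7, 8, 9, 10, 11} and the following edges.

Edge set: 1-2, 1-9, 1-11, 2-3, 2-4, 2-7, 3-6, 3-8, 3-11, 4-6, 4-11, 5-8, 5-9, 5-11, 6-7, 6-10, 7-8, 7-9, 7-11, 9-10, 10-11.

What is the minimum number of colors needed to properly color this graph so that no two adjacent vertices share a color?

1 and 2 are adjacent, so at least 2 colors are needed.
A valid assignment using 2 colors: 1=b, 2=a, 3=b, 4=b, 5=b, 6=a, 7=b, 8=a, 9=a, 10=b, 11=a. Every edge joins two different colors.

2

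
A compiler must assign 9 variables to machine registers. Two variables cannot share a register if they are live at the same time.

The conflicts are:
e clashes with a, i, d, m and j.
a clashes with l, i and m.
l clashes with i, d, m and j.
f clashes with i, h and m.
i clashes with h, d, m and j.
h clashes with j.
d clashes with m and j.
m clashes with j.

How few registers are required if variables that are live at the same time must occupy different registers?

l, i, d, m, j pairwise conflict, so at least 5 registers are needed.
5 registers suffice: e=4, a=3, l=4, f=3, i=1, h=2, d=5, m=2, j=3. Every pair that conflicts lands in different registers.

5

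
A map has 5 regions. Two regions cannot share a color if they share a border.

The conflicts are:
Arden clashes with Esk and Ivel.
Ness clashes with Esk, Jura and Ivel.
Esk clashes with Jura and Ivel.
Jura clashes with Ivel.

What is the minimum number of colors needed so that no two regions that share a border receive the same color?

4

Ness, Esk, Jura, Ivel pairwise conflict, so at least 4 colors are needed.
4 colors suffice: color 1 → {Esk}; color 2 → {Ivel}; color 3 → {Arden, Jura}; color 4 → {Ness}. Each listed conflict is separated.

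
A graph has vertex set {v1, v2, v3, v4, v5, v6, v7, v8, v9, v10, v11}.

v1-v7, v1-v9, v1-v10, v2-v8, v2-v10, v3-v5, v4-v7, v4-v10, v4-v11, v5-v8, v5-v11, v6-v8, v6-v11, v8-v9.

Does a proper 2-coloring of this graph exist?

No

The cycle v1-v10-v2-v8-v9-v1 has odd length 5, so it cannot be 2-colored; at least 3 colors are needed.
So 2 colors are not enough.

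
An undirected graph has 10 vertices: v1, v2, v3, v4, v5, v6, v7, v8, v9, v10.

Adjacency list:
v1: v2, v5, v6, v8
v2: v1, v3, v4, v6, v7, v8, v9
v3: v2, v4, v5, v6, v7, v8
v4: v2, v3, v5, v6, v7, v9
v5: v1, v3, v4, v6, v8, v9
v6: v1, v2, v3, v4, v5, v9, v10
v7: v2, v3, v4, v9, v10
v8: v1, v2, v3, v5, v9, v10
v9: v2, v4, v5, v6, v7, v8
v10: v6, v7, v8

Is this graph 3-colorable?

No

v2, v4, v7, v9 are pairwise adjacent (a clique of size 4), so at least 4 colors are needed.
So 3 colors are not enough.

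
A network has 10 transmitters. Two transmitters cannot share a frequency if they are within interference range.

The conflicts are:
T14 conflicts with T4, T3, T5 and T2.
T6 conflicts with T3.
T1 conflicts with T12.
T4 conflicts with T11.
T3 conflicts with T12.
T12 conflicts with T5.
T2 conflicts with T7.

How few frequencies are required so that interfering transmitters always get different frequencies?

2

T3 and T12 conflict, so at least 2 frequencies are needed.
Using 2 frequencies: T14=1, T6=1, T1=2, T4=2, T3=2, T12=1, T5=2, T11=1, T2=2, T7=1. No two conflicting transmitters share a frequency.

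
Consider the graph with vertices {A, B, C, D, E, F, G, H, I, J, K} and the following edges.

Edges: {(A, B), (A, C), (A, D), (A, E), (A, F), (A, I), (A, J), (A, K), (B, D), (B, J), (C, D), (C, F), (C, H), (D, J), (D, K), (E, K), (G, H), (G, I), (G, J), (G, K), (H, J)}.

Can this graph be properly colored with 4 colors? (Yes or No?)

Yes

The chromatic number is 4. A, B, D, J are pairwise adjacent (a clique of size 4), so at least 4 colors are needed.
One proper 4-coloring: A=red, B=yellow, C=blue, D=green, E=green, F=green, G=red, H=green, I=blue, J=blue, K=blue.
That is already a proper 4-coloring.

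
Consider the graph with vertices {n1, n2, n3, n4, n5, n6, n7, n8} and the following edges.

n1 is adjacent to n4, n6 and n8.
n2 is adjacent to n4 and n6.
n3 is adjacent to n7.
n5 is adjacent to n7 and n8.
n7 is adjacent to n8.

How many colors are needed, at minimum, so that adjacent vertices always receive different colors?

3

n5, n7, n8 are mutually adjacent, so at least 3 colors are needed.
3 colors suffice: color 1 → {n1, n2, n7}; color 2 → {n3, n4, n6, n8}; color 3 → {n5}. Every edge joins two different colors.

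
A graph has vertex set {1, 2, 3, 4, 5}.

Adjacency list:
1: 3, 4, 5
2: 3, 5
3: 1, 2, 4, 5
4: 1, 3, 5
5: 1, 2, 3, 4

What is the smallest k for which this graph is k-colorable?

1, 3, 4, 5 form a clique, so at least 4 colors are needed.
A valid assignment using 4 colors: 1=green, 2=green, 3=blue, 4=yellow, 5=red. Every edge joins two different colors.

4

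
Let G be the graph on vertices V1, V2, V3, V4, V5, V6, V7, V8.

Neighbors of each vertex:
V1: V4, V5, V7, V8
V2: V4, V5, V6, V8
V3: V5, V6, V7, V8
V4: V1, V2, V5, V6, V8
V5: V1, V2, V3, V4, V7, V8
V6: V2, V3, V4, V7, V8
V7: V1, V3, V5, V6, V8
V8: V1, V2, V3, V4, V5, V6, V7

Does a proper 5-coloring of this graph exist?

Yes

The chromatic number is 4. V1, V4, V5, V8 form a clique, so at least 4 colors are needed.
A valid assignment using 4 colors: V1=4, V2=4, V3=4, V4=3, V5=2, V6=2, V7=3, V8=1.
Since 5 ≥ 4, a proper 5-coloring certainly exists.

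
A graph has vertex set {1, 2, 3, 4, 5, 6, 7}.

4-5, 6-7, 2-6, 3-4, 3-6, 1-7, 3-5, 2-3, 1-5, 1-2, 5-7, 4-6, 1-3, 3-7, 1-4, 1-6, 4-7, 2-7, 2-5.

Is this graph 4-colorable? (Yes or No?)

No

1, 2, 3, 5, 7 form a clique, so at least 5 colors are needed.
So 4 colors are not enough.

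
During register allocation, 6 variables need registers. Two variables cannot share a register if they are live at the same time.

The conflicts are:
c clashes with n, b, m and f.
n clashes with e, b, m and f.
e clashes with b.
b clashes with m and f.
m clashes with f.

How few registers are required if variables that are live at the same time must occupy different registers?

c, n, b, m, f pairwise conflict, so at least 5 registers are needed.
Using 5 registers: c=5, n=2, e=3, b=1, m=3, f=4. Each listed conflict is separated.

5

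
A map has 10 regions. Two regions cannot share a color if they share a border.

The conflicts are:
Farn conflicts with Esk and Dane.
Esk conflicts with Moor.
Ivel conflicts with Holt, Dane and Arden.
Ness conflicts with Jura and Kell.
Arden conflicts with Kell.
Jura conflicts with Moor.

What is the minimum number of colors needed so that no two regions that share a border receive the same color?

3

The cycle Ness-Kell-Arden-Ivel-Dane-Farn-Esk-Moor-Jura-Ness has odd length 9, so it cannot be 2-colored; at least 3 colors are needed.
One proper 3-coloring: Farn=1, Esk=2, Ivel=1, Ness=2, Holt=2, Dane=2, Arden=2, Jura=1, Moor=3, Kell=1. No two conflicting regions share a color.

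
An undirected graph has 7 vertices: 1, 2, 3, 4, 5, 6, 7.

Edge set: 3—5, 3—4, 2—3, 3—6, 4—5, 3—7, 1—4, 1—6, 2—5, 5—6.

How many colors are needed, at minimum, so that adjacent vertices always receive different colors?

3

3, 4, 5 are pairwise adjacent, so at least 3 colors are needed.
A valid assignment using 3 colors: 1=red, 2=green, 3=red, 4=green, 5=blue, 6=green, 7=blue. Every edge joins two different colors.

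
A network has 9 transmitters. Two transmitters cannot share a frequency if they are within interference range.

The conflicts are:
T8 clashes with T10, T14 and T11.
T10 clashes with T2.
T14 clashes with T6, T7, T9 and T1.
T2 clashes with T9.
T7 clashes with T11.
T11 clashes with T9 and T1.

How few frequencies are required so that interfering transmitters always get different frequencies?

3

The cycle T9-T2-T10-T8-T14-T9 has odd length 5, so it cannot be 2-colored; at least 3 frequencies are needed.
3 frequencies suffice: frequency 1 → {T10, T14, T11}; frequency 2 → {T8, T6, T7, T9, T1}; frequency 3 → {T2}. No two conflicting transmitters share a frequency.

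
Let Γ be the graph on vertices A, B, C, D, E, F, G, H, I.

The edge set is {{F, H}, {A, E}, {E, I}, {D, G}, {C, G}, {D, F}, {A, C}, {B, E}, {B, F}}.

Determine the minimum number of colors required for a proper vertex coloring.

3

The cycle C-A-E-B-F-D-G-C has odd length 7, so it cannot be 2-colored; at least 3 colors are needed.
One proper 3-coloring: A=2, B=2, C=1, D=2, E=1, F=1, G=3, H=2, I=2. Every edge joins two different colors.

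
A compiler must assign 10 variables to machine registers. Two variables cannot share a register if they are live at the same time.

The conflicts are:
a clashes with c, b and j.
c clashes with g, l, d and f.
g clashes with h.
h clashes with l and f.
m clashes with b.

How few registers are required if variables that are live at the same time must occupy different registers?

c and f conflict, so at least 2 registers are needed.
A valid assignment using 2 registers: a=2, c=1, g=2, h=1, m=2, l=2, b=1, j=1, d=2, f=2. Every pair that conflicts lands in different registers.

2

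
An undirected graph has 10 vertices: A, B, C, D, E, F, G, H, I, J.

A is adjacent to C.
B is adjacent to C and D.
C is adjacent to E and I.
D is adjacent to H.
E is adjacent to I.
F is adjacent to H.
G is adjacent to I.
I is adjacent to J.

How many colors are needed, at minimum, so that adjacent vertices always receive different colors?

C, E, I are pairwise adjacent, so at least 3 colors are needed.
3 colors suffice: color 1 → {A, D, F, I}; color 2 → {C, G, H, J}; color 3 → {B, E}. Every edge joins two different colors.

3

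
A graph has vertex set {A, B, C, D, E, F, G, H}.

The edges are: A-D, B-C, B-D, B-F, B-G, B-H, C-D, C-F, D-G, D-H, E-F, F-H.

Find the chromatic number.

3

B, D, G form a triangle, so at least 3 colors are needed.
3 colors suffice: color 1 → {A, B, E}; color 2 → {D, F}; color 3 → {C, G, H}. Every edge joins two different colors.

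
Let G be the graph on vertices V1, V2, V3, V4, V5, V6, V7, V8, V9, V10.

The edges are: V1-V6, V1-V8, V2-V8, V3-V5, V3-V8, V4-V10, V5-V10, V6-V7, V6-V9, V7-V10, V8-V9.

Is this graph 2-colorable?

No

The cycle V9-V8-V3-V5-V10-V7-V6-V9 has odd length 7, so it cannot be 2-colored; at least 3 colors are needed.
So 2 colors are not enough.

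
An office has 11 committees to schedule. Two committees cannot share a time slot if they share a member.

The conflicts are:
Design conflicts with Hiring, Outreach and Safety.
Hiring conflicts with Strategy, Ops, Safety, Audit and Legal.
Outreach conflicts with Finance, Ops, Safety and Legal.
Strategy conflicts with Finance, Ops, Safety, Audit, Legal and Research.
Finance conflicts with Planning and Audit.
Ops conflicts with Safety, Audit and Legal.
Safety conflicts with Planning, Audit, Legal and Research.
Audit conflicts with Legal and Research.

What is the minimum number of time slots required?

Hiring, Strategy, Ops, Safety, Audit, Legal all conflict with each other, so at least 6 time slots are needed.
6 time slots suffice: time slot 1 → {Finance, Safety}; time slot 2 → {Outreach, Planning, Audit}; time slot 3 → {Design, Strategy}; time slot 4 → {Hiring, Research}; time slot 5 → {Legal}; time slot 6 → {Ops}. No two conflicting committees share a time slot.

6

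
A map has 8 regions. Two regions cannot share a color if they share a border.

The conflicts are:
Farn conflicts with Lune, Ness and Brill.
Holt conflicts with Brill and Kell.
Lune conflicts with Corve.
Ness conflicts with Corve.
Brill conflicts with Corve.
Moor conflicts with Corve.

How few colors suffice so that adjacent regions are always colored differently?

2

Holt and Brill conflict, so at least 2 colors are needed.
A valid assignment using 2 colors: Farn=1, Holt=1, Lune=2, Ness=2, Brill=2, Moor=2, Corve=1, Kell=2. No two conflicting regions share a color.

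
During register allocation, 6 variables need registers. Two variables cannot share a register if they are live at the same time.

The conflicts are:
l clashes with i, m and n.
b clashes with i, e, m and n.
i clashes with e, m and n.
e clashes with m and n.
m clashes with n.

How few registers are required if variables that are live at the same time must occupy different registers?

b, i, e, m, n pairwise conflict, so at least 5 registers are needed.
Using 5 registers: l=4, b=5, i=1, e=4, m=3, n=2. Each listed conflict is separated.

5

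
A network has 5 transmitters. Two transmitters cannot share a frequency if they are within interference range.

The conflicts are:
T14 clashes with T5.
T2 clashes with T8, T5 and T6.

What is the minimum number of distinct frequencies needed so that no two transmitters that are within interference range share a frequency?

T14 and T5 conflict, so at least 2 frequencies are needed.
2 frequencies suffice: T14=1, T2=1, T8=2, T5=2, T6=2. Every pair that conflicts lands in different frequencies.

2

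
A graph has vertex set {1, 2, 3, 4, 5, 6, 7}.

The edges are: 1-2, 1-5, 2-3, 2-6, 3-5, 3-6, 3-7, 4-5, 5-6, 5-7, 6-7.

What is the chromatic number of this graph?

4

3, 5, 6, 7 are mutually adjacent (a clique of size 4), so at least 4 colors are needed.
4 colors suffice: color a → {2, 5}; color b → {1, 3, 4}; color c → {6}; color d → {7}. Each edge has distinct colors on its endpoints.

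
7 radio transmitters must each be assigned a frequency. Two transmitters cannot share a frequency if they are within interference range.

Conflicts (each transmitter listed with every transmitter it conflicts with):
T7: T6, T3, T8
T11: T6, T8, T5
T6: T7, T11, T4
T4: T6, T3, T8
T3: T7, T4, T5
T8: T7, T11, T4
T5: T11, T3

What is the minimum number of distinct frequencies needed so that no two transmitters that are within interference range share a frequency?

3

The cycle T7-T8-T11-T5-T3-T7 has odd length 5, so it cannot be 2-colored; at least 3 frequencies are needed.
Using 3 frequencies: T7=1, T11=1, T6=2, T4=1, T3=2, T8=2, T5=3. Each listed conflict is separated.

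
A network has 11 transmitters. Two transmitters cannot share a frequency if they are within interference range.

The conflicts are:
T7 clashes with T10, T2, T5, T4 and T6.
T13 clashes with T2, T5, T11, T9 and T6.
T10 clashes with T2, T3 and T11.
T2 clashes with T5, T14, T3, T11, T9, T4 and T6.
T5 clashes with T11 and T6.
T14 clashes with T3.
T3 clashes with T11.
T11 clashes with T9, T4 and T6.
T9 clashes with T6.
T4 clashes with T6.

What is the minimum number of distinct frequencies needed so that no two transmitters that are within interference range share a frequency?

5

T13, T2, T11, T9, T6 are mutually in conflict, so at least 5 frequencies are needed.
5 frequencies suffice: frequency 1 → {T2}; frequency 2 → {T7, T14, T11}; frequency 3 → {T10, T6}; frequency 4 → {T13, T3, T4}; frequency 5 → {T5, T9}. Every pair that conflicts lands in different frequencies.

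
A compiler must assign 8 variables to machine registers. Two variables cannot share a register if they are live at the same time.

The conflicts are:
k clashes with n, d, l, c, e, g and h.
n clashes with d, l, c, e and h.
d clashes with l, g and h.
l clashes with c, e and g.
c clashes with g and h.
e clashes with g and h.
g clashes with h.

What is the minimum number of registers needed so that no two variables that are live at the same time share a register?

k, d, g, h all conflict with each other, so at least 4 registers are needed.
4 registers suffice: register 1 → {k}; register 2 → {l, h}; register 3 → {n, g}; register 4 → {d, c, e}. No two conflicting variables share a register.

4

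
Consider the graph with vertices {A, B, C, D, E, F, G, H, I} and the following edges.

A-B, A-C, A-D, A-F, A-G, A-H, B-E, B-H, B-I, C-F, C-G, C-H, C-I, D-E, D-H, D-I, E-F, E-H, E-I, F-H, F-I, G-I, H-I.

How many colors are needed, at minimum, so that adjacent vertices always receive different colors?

A, C, F, H form a clique, so at least 4 colors are needed.
4 colors suffice: color red → {G, H}; color blue → {A, I}; color green → {B, D, F}; color yellow → {C, E}. Each edge has distinct colors on its endpoints.

4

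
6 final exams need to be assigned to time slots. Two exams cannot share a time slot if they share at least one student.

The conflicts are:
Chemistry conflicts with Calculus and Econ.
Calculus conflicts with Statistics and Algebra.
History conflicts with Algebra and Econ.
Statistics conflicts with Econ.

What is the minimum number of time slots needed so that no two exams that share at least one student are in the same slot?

3

The cycle Algebra-Calculus-Statistics-Econ-History-Algebra has odd length 5, so it cannot be 2-colored; at least 3 time slots are needed.
A valid assignment using 3 time slots: Chemistry=2, Calculus=1, History=3, Statistics=2, Algebra=2, Econ=1. No two conflicting exams share a time slot.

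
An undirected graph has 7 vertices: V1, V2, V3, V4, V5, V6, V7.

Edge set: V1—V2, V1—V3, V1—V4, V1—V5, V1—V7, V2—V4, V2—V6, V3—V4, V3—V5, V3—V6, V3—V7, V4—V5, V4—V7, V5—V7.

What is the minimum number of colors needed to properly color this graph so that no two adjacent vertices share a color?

5

V1, V3, V4, V5, V7 form a clique, so at least 5 colors are needed.
5 colors suffice: color red → {V4, V6}; color blue → {V1}; color green → {V2, V3}; color yellow → {V5}; color purple → {V7}. No two adjacent vertices share a color.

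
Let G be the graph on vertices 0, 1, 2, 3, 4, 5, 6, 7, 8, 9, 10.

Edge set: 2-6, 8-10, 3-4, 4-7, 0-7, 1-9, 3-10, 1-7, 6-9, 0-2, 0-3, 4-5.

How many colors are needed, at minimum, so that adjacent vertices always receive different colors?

2

3 and 10 are adjacent, so at least 2 colors are needed.
2 colors suffice: color red → {2, 3, 5, 7, 8, 9}; color blue → {0, 1, 4, 6, 10}. Every edge joins two different colors.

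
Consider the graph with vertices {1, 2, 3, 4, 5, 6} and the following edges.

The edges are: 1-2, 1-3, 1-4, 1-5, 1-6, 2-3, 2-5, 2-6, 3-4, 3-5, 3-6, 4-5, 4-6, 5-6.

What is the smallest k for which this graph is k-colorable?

5

1, 2, 3, 5, 6 are mutually adjacent (a clique of size 5), so at least 5 colors are needed.
5 colors suffice: 1=green, 2=purple, 3=yellow, 4=purple, 5=red, 6=blue. No two adjacent vertices share a color.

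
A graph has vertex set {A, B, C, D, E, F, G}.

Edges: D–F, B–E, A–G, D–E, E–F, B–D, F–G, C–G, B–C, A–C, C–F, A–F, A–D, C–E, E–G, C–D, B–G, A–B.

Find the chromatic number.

B, C, E, G form a clique, so at least 4 colors are needed.
4 colors suffice: color red → {C}; color blue → {D, G}; color green → {B, F}; color yellow → {A, E}. Every edge joins two different colors.

4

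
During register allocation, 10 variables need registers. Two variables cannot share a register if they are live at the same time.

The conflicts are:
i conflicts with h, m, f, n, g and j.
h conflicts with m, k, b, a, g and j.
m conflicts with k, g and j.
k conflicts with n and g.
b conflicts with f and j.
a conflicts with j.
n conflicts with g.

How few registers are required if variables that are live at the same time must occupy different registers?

4

h, m, k, g all conflict with each other, so at least 4 registers are needed.
4 registers suffice: register 1 → {h, f, n}; register 2 → {i, k, b, a}; register 3 → {m}; register 4 → {g, j}. Every pair that conflicts lands in different registers.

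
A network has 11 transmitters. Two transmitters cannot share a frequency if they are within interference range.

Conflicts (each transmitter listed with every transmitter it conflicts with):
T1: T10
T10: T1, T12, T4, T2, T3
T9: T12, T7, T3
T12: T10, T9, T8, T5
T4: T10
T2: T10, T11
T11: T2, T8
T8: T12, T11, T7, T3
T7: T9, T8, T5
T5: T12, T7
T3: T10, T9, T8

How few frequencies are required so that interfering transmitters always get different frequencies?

The cycle T8-T12-T10-T2-T11-T8 has odd length 5, so it cannot be 2-colored; at least 3 frequencies are needed.
Using 3 frequencies: T1=2, T10=1, T9=1, T12=2, T4=2, T2=2, T11=3, T8=1, T7=2, T5=1, T3=2. No two conflicting transmitters share a frequency.

3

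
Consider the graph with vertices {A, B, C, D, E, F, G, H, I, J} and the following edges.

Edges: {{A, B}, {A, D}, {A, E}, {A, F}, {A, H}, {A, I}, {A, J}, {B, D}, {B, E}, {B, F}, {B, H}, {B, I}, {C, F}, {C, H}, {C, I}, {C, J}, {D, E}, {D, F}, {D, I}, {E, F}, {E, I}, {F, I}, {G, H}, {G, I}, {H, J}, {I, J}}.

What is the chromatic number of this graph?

6

A, B, D, E, F, I are mutually adjacent (a clique of size 6), so at least 6 colors are needed.
One proper 6-coloring: A=2, B=3, C=2, D=6, E=5, F=4, G=2, H=1, I=1, J=3. Each edge has distinct colors on its endpoints.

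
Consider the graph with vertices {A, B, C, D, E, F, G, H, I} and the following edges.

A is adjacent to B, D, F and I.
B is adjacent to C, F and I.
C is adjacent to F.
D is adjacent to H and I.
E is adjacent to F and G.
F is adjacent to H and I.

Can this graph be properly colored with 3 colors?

No

A, B, F, I are pairwise adjacent (a clique of size 4), so at least 4 colors are needed.
So 3 colors are not enough.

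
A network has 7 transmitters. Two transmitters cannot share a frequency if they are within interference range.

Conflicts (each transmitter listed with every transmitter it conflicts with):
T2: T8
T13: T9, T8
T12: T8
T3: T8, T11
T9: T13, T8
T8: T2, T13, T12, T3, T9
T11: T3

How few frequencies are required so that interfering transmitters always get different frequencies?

3

T13, T9, T8 all conflict with each other, so at least 3 frequencies are needed.
A valid assignment using 3 frequencies: T2=2, T13=3, T12=2, T3=2, T9=2, T8=1, T11=1. Each listed conflict is separated.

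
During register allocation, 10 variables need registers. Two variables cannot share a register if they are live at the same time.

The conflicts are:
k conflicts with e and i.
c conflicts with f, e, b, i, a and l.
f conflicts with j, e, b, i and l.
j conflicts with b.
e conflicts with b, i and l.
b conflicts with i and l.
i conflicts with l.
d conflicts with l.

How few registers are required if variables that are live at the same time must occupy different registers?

6

c, f, e, b, i, l are mutually in conflict, so at least 6 registers are needed.
Using 6 registers: k=1, c=5, f=1, j=2, e=3, b=4, i=2, d=1, a=1, l=6. Every pair that conflicts lands in different registers.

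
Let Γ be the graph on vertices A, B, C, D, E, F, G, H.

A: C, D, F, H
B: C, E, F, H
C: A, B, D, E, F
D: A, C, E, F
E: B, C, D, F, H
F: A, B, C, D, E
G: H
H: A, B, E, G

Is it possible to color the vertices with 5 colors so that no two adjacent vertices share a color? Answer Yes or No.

Yes

The chromatic number is 4. A, C, D, F form a clique, so at least 4 colors are needed.
One proper 4-coloring: A=3, B=4, C=1, D=4, E=3, F=2, G=2, H=1.
Since 5 ≥ 4, a proper 5-coloring certainly exists.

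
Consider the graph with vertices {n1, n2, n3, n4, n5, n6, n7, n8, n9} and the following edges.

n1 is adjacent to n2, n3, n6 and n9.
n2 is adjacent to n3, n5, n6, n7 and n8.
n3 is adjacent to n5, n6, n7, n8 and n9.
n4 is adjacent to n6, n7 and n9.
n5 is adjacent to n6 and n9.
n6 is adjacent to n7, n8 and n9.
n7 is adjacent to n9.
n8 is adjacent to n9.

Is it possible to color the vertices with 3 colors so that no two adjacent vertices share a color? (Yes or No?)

n3, n6, n8, n9 form a clique, so at least 4 colors are needed.
So 3 colors are not enough.

No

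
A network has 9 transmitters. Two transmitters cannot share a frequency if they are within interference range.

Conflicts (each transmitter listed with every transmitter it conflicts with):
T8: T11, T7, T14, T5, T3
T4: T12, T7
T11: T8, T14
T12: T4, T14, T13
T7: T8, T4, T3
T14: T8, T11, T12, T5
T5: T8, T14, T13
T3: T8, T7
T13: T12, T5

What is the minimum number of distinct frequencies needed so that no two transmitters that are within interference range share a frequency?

3

T8, T7, T3 are mutually in conflict, so at least 3 frequencies are needed.
A valid assignment using 3 frequencies: T8=1, T4=3, T11=3, T12=1, T7=2, T14=2, T5=3, T3=3, T13=2. Each listed conflict is separated.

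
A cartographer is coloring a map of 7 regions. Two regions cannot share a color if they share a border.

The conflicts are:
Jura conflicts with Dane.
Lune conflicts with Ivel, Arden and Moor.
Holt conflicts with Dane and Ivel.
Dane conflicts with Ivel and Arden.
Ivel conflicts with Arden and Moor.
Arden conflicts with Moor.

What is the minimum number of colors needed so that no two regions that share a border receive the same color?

4

Lune, Ivel, Arden, Moor pairwise conflict, so at least 4 colors are needed.
4 colors suffice: color 1 → {Jura, Ivel}; color 2 → {Holt, Arden}; color 3 → {Dane, Moor}; color 4 → {Lune}. Every pair that conflicts lands in different colors.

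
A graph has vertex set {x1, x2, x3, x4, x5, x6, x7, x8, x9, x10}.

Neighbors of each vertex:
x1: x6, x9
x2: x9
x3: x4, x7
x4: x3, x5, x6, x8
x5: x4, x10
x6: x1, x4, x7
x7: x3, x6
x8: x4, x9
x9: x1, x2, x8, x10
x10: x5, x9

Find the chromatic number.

3

The cycle x4-x8-x9-x10-x5-x4 has odd length 5, so it cannot be 2-colored; at least 3 colors are needed.
3 colors suffice: color 1 → {x4, x7, x9}; color 2 → {x2, x3, x6, x8, x10}; color 3 → {x1, x5}. Every edge joins two different colors.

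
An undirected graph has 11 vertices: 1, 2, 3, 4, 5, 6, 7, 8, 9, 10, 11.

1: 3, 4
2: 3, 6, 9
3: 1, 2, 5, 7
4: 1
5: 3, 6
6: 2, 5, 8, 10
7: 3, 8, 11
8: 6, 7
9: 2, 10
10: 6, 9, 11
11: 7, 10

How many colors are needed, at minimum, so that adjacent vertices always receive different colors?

3

The cycle 7-3-2-6-8-7 has odd length 5, so it cannot be 2-colored; at least 3 colors are needed.
3 colors suffice: color red → {3, 4, 6, 9, 11}; color blue → {1, 2, 5, 7, 10}; color green → {8}. Every edge joins two different colors.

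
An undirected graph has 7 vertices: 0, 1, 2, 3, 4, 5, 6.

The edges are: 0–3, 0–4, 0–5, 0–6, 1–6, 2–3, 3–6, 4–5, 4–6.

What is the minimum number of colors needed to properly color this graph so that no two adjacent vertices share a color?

0, 4, 5 form a triangle, so at least 3 colors are needed.
A valid assignment using 3 colors: 0=b, 1=b, 2=a, 3=c, 4=c, 5=a, 6=a. No two adjacent vertices share a color.

3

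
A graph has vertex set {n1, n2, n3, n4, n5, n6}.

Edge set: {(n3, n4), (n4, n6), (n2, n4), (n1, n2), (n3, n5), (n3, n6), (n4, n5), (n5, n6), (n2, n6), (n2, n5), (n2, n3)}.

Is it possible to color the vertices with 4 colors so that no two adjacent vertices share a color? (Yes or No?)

No

n2, n3, n4, n5, n6 form a clique, so at least 5 colors are needed.
So 4 colors are not enough.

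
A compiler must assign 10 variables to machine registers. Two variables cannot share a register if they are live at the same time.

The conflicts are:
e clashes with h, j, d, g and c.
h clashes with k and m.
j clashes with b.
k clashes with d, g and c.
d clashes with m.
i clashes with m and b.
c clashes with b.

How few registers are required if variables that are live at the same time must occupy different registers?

2

j and b conflict, so at least 2 registers are needed.
Using 2 registers: e=1, h=2, j=2, k=1, d=2, i=2, g=2, c=2, m=1, b=1. No two conflicting variables share a register.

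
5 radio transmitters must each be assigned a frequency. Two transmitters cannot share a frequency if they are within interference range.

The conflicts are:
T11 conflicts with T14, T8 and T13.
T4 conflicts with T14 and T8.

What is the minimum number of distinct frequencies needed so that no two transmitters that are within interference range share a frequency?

2

T11 and T14 conflict, so at least 2 frequencies are needed.
2 frequencies suffice: T11=1, T4=1, T14=2, T8=2, T13=2. Every pair that conflicts lands in different frequencies.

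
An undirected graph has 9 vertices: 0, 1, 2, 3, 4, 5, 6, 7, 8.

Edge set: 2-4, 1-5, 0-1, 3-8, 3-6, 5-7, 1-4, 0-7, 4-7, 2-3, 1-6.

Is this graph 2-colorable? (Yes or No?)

The cycle 2-4-1-6-3-2 has odd length 5, so it cannot be 2-colored; at least 3 colors are needed.
So 2 colors are not enough.

No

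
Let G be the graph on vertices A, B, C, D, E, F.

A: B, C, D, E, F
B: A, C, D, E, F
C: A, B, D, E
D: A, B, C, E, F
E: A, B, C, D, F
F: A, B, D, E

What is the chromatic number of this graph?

A, B, D, E, F form a clique, so at least 5 colors are needed.
5 colors suffice: color 1 → {E}; color 2 → {D}; color 3 → {B}; color 4 → {A}; color 5 → {C, F}. No two adjacent vertices share a color.

5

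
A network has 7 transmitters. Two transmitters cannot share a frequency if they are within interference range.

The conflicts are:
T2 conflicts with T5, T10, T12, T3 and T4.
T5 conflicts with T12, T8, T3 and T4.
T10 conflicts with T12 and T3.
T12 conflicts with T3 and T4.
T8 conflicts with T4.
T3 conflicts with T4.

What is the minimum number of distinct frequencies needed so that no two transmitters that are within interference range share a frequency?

5

T2, T5, T12, T3, T4 all conflict with each other, so at least 5 frequencies are needed.
Using 5 frequencies: T2=4, T5=1, T10=1, T12=2, T8=2, T3=3, T4=5. No two conflicting transmitters share a frequency.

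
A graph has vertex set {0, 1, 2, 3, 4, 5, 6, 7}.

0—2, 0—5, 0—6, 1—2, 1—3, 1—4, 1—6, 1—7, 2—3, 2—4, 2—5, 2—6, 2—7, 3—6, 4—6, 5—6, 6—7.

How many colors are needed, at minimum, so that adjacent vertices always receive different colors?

4

0, 2, 5, 6 form a clique, so at least 4 colors are needed.
One proper 4-coloring: 0=c, 1=c, 2=a, 3=d, 4=d, 5=d, 6=b, 7=d. Each edge has distinct colors on its endpoints.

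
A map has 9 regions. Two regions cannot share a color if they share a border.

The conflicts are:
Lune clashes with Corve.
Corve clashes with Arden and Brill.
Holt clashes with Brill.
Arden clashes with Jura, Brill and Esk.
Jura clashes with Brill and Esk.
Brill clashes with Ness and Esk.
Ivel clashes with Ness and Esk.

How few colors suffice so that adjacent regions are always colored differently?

Arden, Jura, Brill, Esk are mutually in conflict, so at least 4 colors are needed.
A valid assignment using 4 colors: Lune=1, Corve=2, Holt=2, Arden=3, Jura=4, Brill=1, Ivel=1, Ness=2, Esk=2. Each listed conflict is separated.

4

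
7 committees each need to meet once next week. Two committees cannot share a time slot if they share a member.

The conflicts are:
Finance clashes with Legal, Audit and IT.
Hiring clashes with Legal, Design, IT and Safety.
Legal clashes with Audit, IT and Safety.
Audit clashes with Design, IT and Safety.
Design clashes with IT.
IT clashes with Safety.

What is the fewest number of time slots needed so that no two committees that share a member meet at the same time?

Legal, Audit, IT, Safety pairwise conflict, so at least 4 time slots are needed.
4 time slots suffice: time slot 1 → {IT}; time slot 2 → {Hiring, Audit}; time slot 3 → {Legal, Design}; time slot 4 → {Finance, Safety}. Every pair that conflicts lands in different time slots.

4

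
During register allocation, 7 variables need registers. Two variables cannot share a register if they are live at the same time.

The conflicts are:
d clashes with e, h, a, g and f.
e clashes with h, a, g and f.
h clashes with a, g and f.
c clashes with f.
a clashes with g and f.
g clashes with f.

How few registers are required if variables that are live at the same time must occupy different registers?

d, e, h, a, g, f pairwise conflict, so at least 6 registers are needed.
6 registers suffice: register 1 → {f}; register 2 → {c, a}; register 3 → {e}; register 4 → {g}; register 5 → {h}; register 6 → {d}. No two conflicting variables share a register.

6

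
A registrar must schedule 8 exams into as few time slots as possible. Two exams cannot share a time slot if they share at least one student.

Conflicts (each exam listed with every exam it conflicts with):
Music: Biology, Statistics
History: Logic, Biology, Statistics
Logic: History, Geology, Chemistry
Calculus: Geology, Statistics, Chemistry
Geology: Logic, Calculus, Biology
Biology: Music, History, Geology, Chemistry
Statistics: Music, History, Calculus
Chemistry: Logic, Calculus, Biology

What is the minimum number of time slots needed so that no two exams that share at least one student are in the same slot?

The cycle Geology-Logic-History-Statistics-Calculus-Geology has odd length 5, so it cannot be 2-colored; at least 3 time slots are needed.
3 time slots suffice: Music=2, History=2, Logic=1, Calculus=1, Geology=2, Biology=1, Statistics=3, Chemistry=2. No two conflicting exams share a time slot.

3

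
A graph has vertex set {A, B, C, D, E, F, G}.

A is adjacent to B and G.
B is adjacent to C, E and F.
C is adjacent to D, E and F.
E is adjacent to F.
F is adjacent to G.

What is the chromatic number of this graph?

4

B, C, E, F are mutually adjacent (a clique of size 4), so at least 4 colors are needed.
4 colors suffice: color red → {C, G}; color blue → {B, D}; color green → {A, F}; color yellow → {E}. Each edge has distinct colors on its endpoints.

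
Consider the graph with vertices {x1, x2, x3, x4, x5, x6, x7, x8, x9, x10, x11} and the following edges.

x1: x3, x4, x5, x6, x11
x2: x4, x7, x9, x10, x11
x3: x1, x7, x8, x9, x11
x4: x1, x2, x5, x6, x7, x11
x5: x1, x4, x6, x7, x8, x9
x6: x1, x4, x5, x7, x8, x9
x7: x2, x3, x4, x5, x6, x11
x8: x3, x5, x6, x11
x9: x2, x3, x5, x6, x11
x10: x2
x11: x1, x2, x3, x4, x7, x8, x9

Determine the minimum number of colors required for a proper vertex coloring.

4

x1, x4, x5, x6 are mutually adjacent (a clique of size 4), so at least 4 colors are needed.
4 colors suffice: x1=4, x2=2, x3=2, x4=3, x5=1, x6=2, x7=4, x8=3, x9=3, x10=1, x11=1. Each edge has distinct colors on its endpoints.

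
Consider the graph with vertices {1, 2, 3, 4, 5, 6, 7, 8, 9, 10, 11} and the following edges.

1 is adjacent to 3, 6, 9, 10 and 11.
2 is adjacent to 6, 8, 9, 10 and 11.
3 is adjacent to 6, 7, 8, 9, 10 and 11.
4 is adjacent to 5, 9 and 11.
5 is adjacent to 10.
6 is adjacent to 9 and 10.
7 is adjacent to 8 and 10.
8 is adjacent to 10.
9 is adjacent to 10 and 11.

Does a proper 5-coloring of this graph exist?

The chromatic number is 5. 1, 3, 6, 9, 10 are pairwise adjacent (a clique of size 5), so at least 5 colors are needed.
5 colors suffice: color red → {10, 11}; color blue → {2, 3, 4}; color green → {5, 8, 9}; color yellow → {1, 7}; color purple → {6}.
That is already a proper 5-coloring.

Yes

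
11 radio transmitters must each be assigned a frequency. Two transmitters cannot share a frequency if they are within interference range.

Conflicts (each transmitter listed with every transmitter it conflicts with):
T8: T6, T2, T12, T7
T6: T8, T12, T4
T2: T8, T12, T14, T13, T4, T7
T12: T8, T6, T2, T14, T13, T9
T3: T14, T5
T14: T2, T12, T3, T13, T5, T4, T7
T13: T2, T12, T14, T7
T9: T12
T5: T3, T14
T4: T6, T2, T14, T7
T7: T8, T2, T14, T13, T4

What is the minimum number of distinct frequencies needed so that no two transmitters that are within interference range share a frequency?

T2, T14, T4, T7 pairwise conflict, so at least 4 frequencies are needed.
4 frequencies suffice: frequency 1 → {T8, T14, T9}; frequency 2 → {T6, T2, T5}; frequency 3 → {T12, T3, T7}; frequency 4 → {T13, T4}. Every pair that conflicts lands in different frequencies.

4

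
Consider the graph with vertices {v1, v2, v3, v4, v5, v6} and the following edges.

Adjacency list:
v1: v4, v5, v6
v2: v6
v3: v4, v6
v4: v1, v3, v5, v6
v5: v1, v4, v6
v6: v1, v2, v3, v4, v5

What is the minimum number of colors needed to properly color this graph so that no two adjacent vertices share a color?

v1, v4, v5, v6 are pairwise adjacent (a clique of size 4), so at least 4 colors are needed.
4 colors suffice: color 1 → {v6}; color 2 → {v2, v4}; color 3 → {v1, v3}; color 4 → {v5}. No two adjacent vertices share a color.

4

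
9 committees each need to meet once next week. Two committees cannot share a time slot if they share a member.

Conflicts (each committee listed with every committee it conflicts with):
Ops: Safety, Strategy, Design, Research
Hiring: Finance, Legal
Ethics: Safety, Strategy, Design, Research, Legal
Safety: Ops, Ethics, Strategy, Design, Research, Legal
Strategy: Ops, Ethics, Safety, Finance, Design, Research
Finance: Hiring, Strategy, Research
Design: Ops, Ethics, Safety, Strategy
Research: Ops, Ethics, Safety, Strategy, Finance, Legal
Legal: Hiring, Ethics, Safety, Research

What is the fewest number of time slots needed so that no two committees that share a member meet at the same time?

Ethics, Safety, Research, Legal pairwise conflict, so at least 4 time slots are needed.
A valid assignment using 4 time slots: Ops=4, Hiring=2, Ethics=4, Safety=3, Strategy=1, Finance=3, Design=2, Research=2, Legal=1. Every pair that conflicts lands in different time slots.

4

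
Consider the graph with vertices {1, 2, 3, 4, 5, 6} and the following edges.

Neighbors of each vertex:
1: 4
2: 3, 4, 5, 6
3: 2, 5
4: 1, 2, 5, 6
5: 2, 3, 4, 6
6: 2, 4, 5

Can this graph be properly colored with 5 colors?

The chromatic number is 4. 2, 4, 5, 6 form a clique, so at least 4 colors are needed.
4 colors suffice: color red → {1, 5}; color blue → {3, 4}; color green → {2}; color yellow → {6}.
Since 5 ≥ 4, a proper 5-coloring certainly exists.

Yes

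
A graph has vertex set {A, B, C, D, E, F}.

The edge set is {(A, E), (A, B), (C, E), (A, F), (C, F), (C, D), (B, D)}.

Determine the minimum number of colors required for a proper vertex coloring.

3

The cycle C-E-A-B-D-C has odd length 5, so it cannot be 2-colored; at least 3 colors are needed.
3 colors suffice: A=red, B=green, C=red, D=blue, E=blue, F=blue. Each edge has distinct colors on its endpoints.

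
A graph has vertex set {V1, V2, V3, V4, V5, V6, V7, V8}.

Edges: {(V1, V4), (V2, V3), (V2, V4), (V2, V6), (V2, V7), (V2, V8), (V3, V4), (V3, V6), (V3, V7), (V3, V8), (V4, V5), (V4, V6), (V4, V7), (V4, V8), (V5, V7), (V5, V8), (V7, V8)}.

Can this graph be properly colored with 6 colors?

The chromatic number is 5. V2, V3, V4, V7, V8 form a clique, so at least 5 colors are needed.
A valid assignment using 5 colors: V1=2, V2=2, V3=4, V4=1, V5=2, V6=3, V7=5, V8=3.
Since 6 ≥ 5, a proper 6-coloring certainly exists.

Yes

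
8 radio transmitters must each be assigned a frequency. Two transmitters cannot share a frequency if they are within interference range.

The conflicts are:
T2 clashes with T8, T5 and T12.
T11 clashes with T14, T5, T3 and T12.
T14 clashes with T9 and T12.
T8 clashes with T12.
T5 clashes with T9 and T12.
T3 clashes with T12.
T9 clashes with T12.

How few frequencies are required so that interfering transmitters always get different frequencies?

T2, T8, T12 all conflict with each other, so at least 3 frequencies are needed.
A valid assignment using 3 frequencies: T2=2, T11=2, T14=3, T8=3, T5=3, T3=3, T9=2, T12=1. No two conflicting transmitters share a frequency.

3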